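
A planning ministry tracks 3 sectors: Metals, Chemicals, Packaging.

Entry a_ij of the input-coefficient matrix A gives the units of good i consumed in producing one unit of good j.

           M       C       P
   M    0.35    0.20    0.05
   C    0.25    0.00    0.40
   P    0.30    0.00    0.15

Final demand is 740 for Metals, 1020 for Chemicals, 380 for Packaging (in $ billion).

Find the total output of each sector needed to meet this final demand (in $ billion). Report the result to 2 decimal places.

I − A =
  [   0.65    -0.20    -0.05]
  [  -0.25     1.00    -0.40]
  [  -0.30     0.00     0.85]
Cofactors of I−A, C_ij = (−1)^(i+j)·(minor ij) (rows/columns in the sector order above):
  C_11 = (1.00)(0.85) − (-0.40)(0.00) = 0.8500
  C_12 = −[(-0.25)(0.85) − (-0.40)(-0.30)] = 0.3325
  C_13 = (-0.25)(0.00) − (1.00)(-0.30) = 0.3000
  C_21 = −[(-0.20)(0.85) − (-0.05)(0.00)] = 0.1700
  C_22 = (0.65)(0.85) − (-0.05)(-0.30) = 0.5375
  C_23 = −[(0.65)(0.00) − (-0.20)(-0.30)] = 0.0600
  C_31 = (-0.20)(-0.40) − (-0.05)(1.00) = 0.1300
  C_32 = −[(0.65)(-0.40) − (-0.05)(-0.25)] = 0.2725
  C_33 = (0.65)(1.00) − (-0.20)(-0.25) = 0.6000
det(I−A) = Σ_j (I−A)_1j·C_1j = (0.65)(0.8500) + (-0.20)(0.3325) + (-0.05)(0.3000) = 0.4710
adj(I−A) = Cᵀ =
  [ 0.8500   0.1700   0.1300]
  [ 0.3325   0.5375   0.2725]
  [ 0.3000   0.0600   0.6000]
(I − A)⁻¹ = adj(I−A) / det(I−A) ≈
  [   1.8047     0.3609     0.2760]
  [   0.7059     1.1412     0.5786]
  [   0.6369     0.1274     1.2739]
x = (I − A)⁻¹ d = adj(I−A)·d / det(I−A), with det(I−A) = 0.4710:
  x_M = (0.8500·740 + 0.1700·1020 + 0.1300·380) / 0.4710 = 851.80 / 0.4710 ≈ 1808.49
  x_C = (0.3325·740 + 0.5375·1020 + 0.2725·380) / 0.4710 = 897.85 / 0.4710 ≈ 1906.26
  x_P = (0.3000·740 + 0.0600·1020 + 0.6000·380) / 0.4710 = 511.20 / 0.4710 ≈ 1085.35

x_M = 1808.49, x_C = 1906.26, x_P = 1085.35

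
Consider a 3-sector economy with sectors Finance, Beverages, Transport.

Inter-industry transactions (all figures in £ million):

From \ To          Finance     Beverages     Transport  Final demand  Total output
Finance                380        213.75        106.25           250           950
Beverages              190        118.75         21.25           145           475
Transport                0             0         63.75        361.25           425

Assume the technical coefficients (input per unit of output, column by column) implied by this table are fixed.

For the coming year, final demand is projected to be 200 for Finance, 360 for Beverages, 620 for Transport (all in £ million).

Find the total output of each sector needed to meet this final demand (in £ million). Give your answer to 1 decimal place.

x_F = 1292.2, x_B = 873.2, x_T = 729.4

Technical coefficients a_ij = z_ij / X_j:
  a_FF = 380/950 = 0.40, a_BF = 190/950 = 0.20, a_TF = 0/950 = 0.00
  a_FB = 213.75/475 = 0.45, a_BB = 118.75/475 = 0.25, a_TB = 0/475 = 0.00
  a_FT = 106.25/425 = 0.25, a_BT = 21.25/425 = 0.05, a_TT = 63.75/425 = 0.15
I − A =
  [   0.60    -0.45    -0.25]
  [  -0.20     0.75    -0.05]
  [   0.00     0.00     0.85]
Cofactors of I−A, C_ij = (−1)^(i+j)·(minor ij) (rows/columns in the sector order above):
  C_11 = (0.75)(0.85) − (-0.05)(0.00) = 0.6375
  C_12 = −[(-0.20)(0.85) − (-0.05)(0.00)] = 0.1700
  C_13 = (-0.20)(0.00) − (0.75)(0.00) = 0.0000
  C_21 = −[(-0.45)(0.85) − (-0.25)(0.00)] = 0.3825
  C_22 = (0.60)(0.85) − (-0.25)(0.00) = 0.5100
  C_23 = −[(0.60)(0.00) − (-0.45)(0.00)] = 0.0000
  C_31 = (-0.45)(-0.05) − (-0.25)(0.75) = 0.2100
  C_32 = −[(0.60)(-0.05) − (-0.25)(-0.20)] = 0.0800
  C_33 = (0.60)(0.75) − (-0.45)(-0.20) = 0.3600
det(I−A) = Σ_j (I−A)_1j·C_1j = (0.60)(0.6375) + (-0.45)(0.1700) + (-0.25)(0.0000) = 0.3060
adj(I−A) = Cᵀ =
  [ 0.6375   0.3825   0.2100]
  [ 0.1700   0.5100   0.0800]
  [ 0.0000   0.0000   0.3600]
(I − A)⁻¹ = adj(I−A) / det(I−A) ≈
  [   2.0833     1.2500     0.6863]
  [   0.5556     1.6667     0.2614]
  [   0.0000     0.0000     1.1765]
x = (I − A)⁻¹ d = adj(I−A)·d / det(I−A), with det(I−A) = 0.3060:
  x_F = (0.6375·200 + 0.3825·360 + 0.2100·620) / 0.3060 = 395.40 / 0.3060 ≈ 1292.2
  x_B = (0.1700·200 + 0.5100·360 + 0.0800·620) / 0.3060 = 267.20 / 0.3060 ≈ 873.2
  x_T = (0.0000·200 + 0.0000·360 + 0.3600·620) / 0.3060 = 223.20 / 0.3060 ≈ 729.4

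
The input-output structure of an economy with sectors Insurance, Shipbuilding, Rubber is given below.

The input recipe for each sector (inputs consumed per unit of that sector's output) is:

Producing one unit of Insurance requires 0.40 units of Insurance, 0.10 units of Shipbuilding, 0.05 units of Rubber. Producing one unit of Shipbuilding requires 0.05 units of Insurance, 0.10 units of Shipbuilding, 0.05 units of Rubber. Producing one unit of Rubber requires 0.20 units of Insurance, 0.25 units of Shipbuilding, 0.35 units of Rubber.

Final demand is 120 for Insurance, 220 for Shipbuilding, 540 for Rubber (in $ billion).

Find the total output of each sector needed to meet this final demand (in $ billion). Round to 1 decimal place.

x_1 = 552.1, x_2 = 560.3, x_3 = 916.3

I − A =
  [   0.60    -0.05    -0.20]
  [  -0.10     0.90    -0.25]
  [  -0.05    -0.05     0.65]
Cofactors of I−A, C_ij = (−1)^(i+j)·(minor ij) (rows/columns in the sector order above):
  C_11 = (0.90)(0.65) − (-0.25)(-0.05) = 0.5725
  C_12 = −[(-0.10)(0.65) − (-0.25)(-0.05)] = 0.0775
  C_13 = (-0.10)(-0.05) − (0.90)(-0.05) = 0.0500
  C_21 = −[(-0.05)(0.65) − (-0.20)(-0.05)] = 0.0425
  C_22 = (0.60)(0.65) − (-0.20)(-0.05) = 0.3800
  C_23 = −[(0.60)(-0.05) − (-0.05)(-0.05)] = 0.0325
  C_31 = (-0.05)(-0.25) − (-0.20)(0.90) = 0.1925
  C_32 = −[(0.60)(-0.25) − (-0.20)(-0.10)] = 0.1700
  C_33 = (0.60)(0.90) − (-0.05)(-0.10) = 0.5350
det(I−A) = Σ_j (I−A)_1j·C_1j = (0.60)(0.5725) + (-0.05)(0.0775) + (-0.20)(0.0500) = 0.329625
adj(I−A) = Cᵀ =
  [ 0.5725   0.0425   0.1925]
  [ 0.0775   0.3800   0.1700]
  [ 0.0500   0.0325   0.5350]
(I − A)⁻¹ = adj(I−A) / det(I−A) ≈
  [   1.7368     0.1289     0.5840]
  [   0.2351     1.1528     0.5157]
  [   0.1517     0.0986     1.6231]
x = (I − A)⁻¹ d = adj(I−A)·d / det(I−A), with det(I−A) = 0.329625:
  x_1 = (0.5725·120 + 0.0425·220 + 0.1925·540) / 0.329625 = 182.00 / 0.329625 ≈ 552.1
  x_2 = (0.0775·120 + 0.3800·220 + 0.1700·540) / 0.329625 = 184.70 / 0.329625 ≈ 560.3
  x_3 = (0.0500·120 + 0.0325·220 + 0.5350·540) / 0.329625 = 302.05 / 0.329625 ≈ 916.3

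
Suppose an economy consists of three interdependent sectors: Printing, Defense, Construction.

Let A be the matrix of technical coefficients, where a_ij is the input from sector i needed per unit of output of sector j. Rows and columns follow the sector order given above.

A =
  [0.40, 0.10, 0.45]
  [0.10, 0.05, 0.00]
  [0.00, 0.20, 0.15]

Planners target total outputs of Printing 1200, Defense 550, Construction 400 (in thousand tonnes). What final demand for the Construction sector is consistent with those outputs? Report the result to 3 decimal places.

I − A =
  [   0.60    -0.10    -0.45]
  [  -0.10     0.95     0.00]
  [   0.00    -0.20     0.85]
d = (I − A) x:
  d_1 = (+0.60)·1200 + (-0.10)·550 + (-0.45)·400 = 485.000
  d_2 = (-0.10)·1200 + (+0.95)·550 + (+0.00)·400 = 402.500
  d_3 = (+0.00)·1200 + (-0.20)·550 + (+0.85)·400 = 230.000

d_3 = 230.000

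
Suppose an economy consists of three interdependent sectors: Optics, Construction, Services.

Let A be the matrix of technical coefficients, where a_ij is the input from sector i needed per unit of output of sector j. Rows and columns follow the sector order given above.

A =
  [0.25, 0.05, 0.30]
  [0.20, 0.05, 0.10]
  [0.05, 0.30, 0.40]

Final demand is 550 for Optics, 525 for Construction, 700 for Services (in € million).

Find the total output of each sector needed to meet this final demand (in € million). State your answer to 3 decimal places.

I − A =
  [   0.75    -0.05    -0.30]
  [  -0.20     0.95    -0.10]
  [  -0.05    -0.30     0.60]
Cofactors of I−A, C_ij = (−1)^(i+j)·(minor ij) (rows/columns in the sector order above):
  C_11 = (0.95)(0.60) − (-0.10)(-0.30) = 0.5400
  C_12 = −[(-0.20)(0.60) − (-0.10)(-0.05)] = 0.1250
  C_13 = (-0.20)(-0.30) − (0.95)(-0.05) = 0.1075
  C_21 = −[(-0.05)(0.60) − (-0.30)(-0.30)] = 0.1200
  C_22 = (0.75)(0.60) − (-0.30)(-0.05) = 0.4350
  C_23 = −[(0.75)(-0.30) − (-0.05)(-0.05)] = 0.2275
  C_31 = (-0.05)(-0.10) − (-0.30)(0.95) = 0.2900
  C_32 = −[(0.75)(-0.10) − (-0.30)(-0.20)] = 0.1350
  C_33 = (0.75)(0.95) − (-0.05)(-0.20) = 0.7025
det(I−A) = Σ_j (I−A)_1j·C_1j = (0.75)(0.5400) + (-0.05)(0.1250) + (-0.30)(0.1075) = 0.3665
adj(I−A) = Cᵀ =
  [ 0.5400   0.1200   0.2900]
  [ 0.1250   0.4350   0.1350]
  [ 0.1075   0.2275   0.7025]
(I − A)⁻¹ = adj(I−A) / det(I−A) ≈
  [   1.4734     0.3274     0.7913]
  [   0.3411     1.1869     0.3683]
  [   0.2933     0.6207     1.9168]
x = (I − A)⁻¹ d = adj(I−A)·d / det(I−A), with det(I−A) = 0.3665:
  x_O = (0.5400·550 + 0.1200·525 + 0.2900·700) / 0.3665 = 563.00 / 0.3665 ≈ 1536.153
  x_C = (0.1250·550 + 0.4350·525 + 0.1350·700) / 0.3665 = 391.625 / 0.3665 ≈ 1068.554
  x_S = (0.1075·550 + 0.2275·525 + 0.7025·700) / 0.3665 = 670.3125 / 0.3665 ≈ 1828.956

x_O = 1536.153, x_C = 1068.554, x_S = 1828.956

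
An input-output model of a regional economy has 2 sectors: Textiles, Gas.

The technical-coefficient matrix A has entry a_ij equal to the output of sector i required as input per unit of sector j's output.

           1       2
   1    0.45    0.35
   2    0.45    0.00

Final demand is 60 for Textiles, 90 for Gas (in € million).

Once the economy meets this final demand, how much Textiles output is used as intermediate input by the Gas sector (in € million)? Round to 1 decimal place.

z_12 = 68.2

I − A =
  [   0.55    -0.35]
  [  -0.45     1.00]
det(I−A) = (0.55)(1.00) − (-0.35)(-0.45) = 0.3925
adj(I−A) = [[1.00, 0.35], [0.45, 0.55]]
(I − A)⁻¹ = adj(I−A) / det(I−A) ≈
  [   2.5478     0.8917]
  [   1.1465     1.4013]
First solve x = (I − A)⁻¹ d = adj(I−A)·d / det(I−A); in particular x_2 = (0.45·60 + 0.55·90) / 0.3925 = 76.50 / 0.3925 ≈ 194.904.
Intermediate flow from 1 to 2: z_12 = a_12 · x_2 = 0.35 × 76.50 / 0.3925 = 26.775 / 0.3925 ≈ 68.2.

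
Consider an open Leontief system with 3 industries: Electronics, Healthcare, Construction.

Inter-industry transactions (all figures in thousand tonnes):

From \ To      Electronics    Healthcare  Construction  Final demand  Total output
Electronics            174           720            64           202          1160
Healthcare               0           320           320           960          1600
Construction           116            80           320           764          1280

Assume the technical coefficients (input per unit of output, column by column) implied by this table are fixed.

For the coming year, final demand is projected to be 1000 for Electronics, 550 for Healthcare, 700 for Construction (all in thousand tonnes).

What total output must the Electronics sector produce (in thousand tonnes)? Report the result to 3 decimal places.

Technical coefficients a_ij = z_ij / X_j:
  a_11 = 174/1160 = 0.15, a_21 = 0/1160 = 0.00, a_31 = 116/1160 = 0.10
  a_12 = 720/1600 = 0.45, a_22 = 320/1600 = 0.20, a_32 = 80/1600 = 0.05
  a_13 = 64/1280 = 0.05, a_23 = 320/1280 = 0.25, a_33 = 320/1280 = 0.25
I − A =
  [   0.85    -0.45    -0.05]
  [   0.00     0.80    -0.25]
  [  -0.10    -0.05     0.75]
Cofactors of I−A, C_ij = (−1)^(i+j)·(minor ij) (rows/columns in the sector order above):
  C_11 = (0.80)(0.75) − (-0.25)(-0.05) = 0.5875
  C_12 = −[(0.00)(0.75) − (-0.25)(-0.10)] = 0.0250
  C_13 = (0.00)(-0.05) − (0.80)(-0.10) = 0.0800
  C_21 = −[(-0.45)(0.75) − (-0.05)(-0.05)] = 0.3400
  C_22 = (0.85)(0.75) − (-0.05)(-0.10) = 0.6325
  C_23 = −[(0.85)(-0.05) − (-0.45)(-0.10)] = 0.0875
  C_31 = (-0.45)(-0.25) − (-0.05)(0.80) = 0.1525
  C_32 = −[(0.85)(-0.25) − (-0.05)(0.00)] = 0.2125
  C_33 = (0.85)(0.80) − (-0.45)(0.00) = 0.6800
det(I−A) = Σ_j (I−A)_1j·C_1j = (0.85)(0.5875) + (-0.45)(0.0250) + (-0.05)(0.0800) = 0.484125
adj(I−A) = Cᵀ =
  [ 0.5875   0.3400   0.1525]
  [ 0.0250   0.6325   0.2125]
  [ 0.0800   0.0875   0.6800]
(I − A)⁻¹ = adj(I−A) / det(I−A) ≈
  [   1.2135     0.7023     0.3150]
  [   0.0516     1.3065     0.4389]
  [   0.1652     0.1807     1.4046]
x = (I − A)⁻¹ d = adj(I−A)·d / det(I−A), with det(I−A) = 0.484125:
  x_1 = (0.5875·1000 + 0.3400·550 + 0.1525·700) / 0.484125 = 881.25 / 0.484125 ≈ 1820.294
  x_2 = (0.0250·1000 + 0.6325·550 + 0.2125·700) / 0.484125 = 521.625 / 0.484125 ≈ 1077.459
  x_3 = (0.0800·1000 + 0.0875·550 + 0.6800·700) / 0.484125 = 604.125 / 0.484125 ≈ 1247.870

x_1 = 1820.294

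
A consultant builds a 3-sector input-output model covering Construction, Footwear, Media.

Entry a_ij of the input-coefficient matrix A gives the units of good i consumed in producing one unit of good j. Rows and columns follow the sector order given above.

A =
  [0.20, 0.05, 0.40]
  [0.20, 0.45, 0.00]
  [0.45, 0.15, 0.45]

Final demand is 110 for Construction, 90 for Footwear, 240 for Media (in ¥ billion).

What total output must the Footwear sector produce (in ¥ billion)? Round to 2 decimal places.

I − A =
  [   0.80    -0.05    -0.40]
  [  -0.20     0.55     0.00]
  [  -0.45    -0.15     0.55]
Cofactors of I−A, C_ij = (−1)^(i+j)·(minor ij) (rows/columns in the sector order above):
  C_11 = (0.55)(0.55) − (0.00)(-0.15) = 0.3025
  C_12 = −[(-0.20)(0.55) − (0.00)(-0.45)] = 0.1100
  C_13 = (-0.20)(-0.15) − (0.55)(-0.45) = 0.2775
  C_21 = −[(-0.05)(0.55) − (-0.40)(-0.15)] = 0.0875
  C_22 = (0.80)(0.55) − (-0.40)(-0.45) = 0.2600
  C_23 = −[(0.80)(-0.15) − (-0.05)(-0.45)] = 0.1425
  C_31 = (-0.05)(0.00) − (-0.40)(0.55) = 0.2200
  C_32 = −[(0.80)(0.00) − (-0.40)(-0.20)] = 0.0800
  C_33 = (0.80)(0.55) − (-0.05)(-0.20) = 0.4300
det(I−A) = Σ_j (I−A)_1j·C_1j = (0.80)(0.3025) + (-0.05)(0.1100) + (-0.40)(0.2775) = 0.1255
adj(I−A) = Cᵀ =
  [ 0.3025   0.0875   0.2200]
  [ 0.1100   0.2600   0.0800]
  [ 0.2775   0.1425   0.4300]
(I − A)⁻¹ = adj(I−A) / det(I−A) ≈
  [   2.4104     0.6972     1.7530]
  [   0.8765     2.0717     0.6375]
  [   2.2112     1.1355     3.4263]
x = (I − A)⁻¹ d = adj(I−A)·d / det(I−A), with det(I−A) = 0.1255:
  x_C = (0.3025·110 + 0.0875·90 + 0.2200·240) / 0.1255 = 93.95 / 0.1255 ≈ 748.61
  x_F = (0.1100·110 + 0.2600·90 + 0.0800·240) / 0.1255 = 54.70 / 0.1255 ≈ 435.86
  x_M = (0.2775·110 + 0.1425·90 + 0.4300·240) / 0.1255 = 146.55 / 0.1255 ≈ 1167.73

x_F = 435.86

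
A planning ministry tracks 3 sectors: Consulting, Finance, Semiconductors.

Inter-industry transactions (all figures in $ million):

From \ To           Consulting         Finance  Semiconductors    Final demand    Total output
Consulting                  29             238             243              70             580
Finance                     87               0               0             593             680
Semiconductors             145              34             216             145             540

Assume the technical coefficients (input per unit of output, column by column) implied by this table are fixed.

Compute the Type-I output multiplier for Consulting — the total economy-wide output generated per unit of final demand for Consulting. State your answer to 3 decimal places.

Technical coefficients a_ij = z_ij / X_j:
  a_11 = 29/580 = 0.05, a_21 = 87/580 = 0.15, a_31 = 145/580 = 0.25
  a_12 = 238/680 = 0.35, a_22 = 0/680 = 0.00, a_32 = 34/680 = 0.05
  a_13 = 243/540 = 0.45, a_23 = 0/540 = 0.00, a_33 = 216/540 = 0.40
I − A =
  [   0.95    -0.35    -0.45]
  [  -0.15     1.00     0.00]
  [  -0.25    -0.05     0.60]
Cofactors of I−A, C_ij = (−1)^(i+j)·(minor ij) (rows/columns in the sector order above):
  C_11 = (1.00)(0.60) − (0.00)(-0.05) = 0.6000
  C_12 = −[(-0.15)(0.60) − (0.00)(-0.25)] = 0.0900
  C_13 = (-0.15)(-0.05) − (1.00)(-0.25) = 0.2575
  C_21 = −[(-0.35)(0.60) − (-0.45)(-0.05)] = 0.2325
  C_22 = (0.95)(0.60) − (-0.45)(-0.25) = 0.4575
  C_23 = −[(0.95)(-0.05) − (-0.35)(-0.25)] = 0.1350
  C_31 = (-0.35)(0.00) − (-0.45)(1.00) = 0.4500
  C_32 = −[(0.95)(0.00) − (-0.45)(-0.15)] = 0.0675
  C_33 = (0.95)(1.00) − (-0.35)(-0.15) = 0.8975
det(I−A) = Σ_j (I−A)_1j·C_1j = (0.95)(0.6000) + (-0.35)(0.0900) + (-0.45)(0.2575) = 0.422625
adj(I−A) = Cᵀ =
  [ 0.6000   0.2325   0.4500]
  [ 0.0900   0.4575   0.0675]
  [ 0.2575   0.1350   0.8975]
(I − A)⁻¹ = adj(I−A) / det(I−A) ≈
  [   1.4197     0.5501     1.0648]
  [   0.2130     1.0825     0.1597]
  [   0.6093     0.3194     2.1236]
The output multiplier for sector j is the column-j sum of the Leontief inverse (I − A)⁻¹ = adj(I−A) / det(I−A).
Column 1 of adj(I−A): (0.6000, 0.0900, 0.2575); det(I−A) = 0.422625.
m_1 = (0.6000 + 0.0900 + 0.2575) / 0.422625 = 0.9475 / 0.422625 ≈ 2.242.

m_1 = 2.242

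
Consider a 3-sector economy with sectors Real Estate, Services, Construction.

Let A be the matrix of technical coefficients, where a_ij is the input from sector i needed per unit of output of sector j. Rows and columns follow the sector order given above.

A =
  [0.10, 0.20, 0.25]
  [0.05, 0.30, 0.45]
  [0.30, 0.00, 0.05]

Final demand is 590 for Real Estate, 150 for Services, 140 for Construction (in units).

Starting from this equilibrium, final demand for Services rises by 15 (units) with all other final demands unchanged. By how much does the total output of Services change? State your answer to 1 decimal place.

Δx_S = 23.0

I − A =
  [   0.90    -0.20    -0.25]
  [  -0.05     0.70    -0.45]
  [  -0.30     0.00     0.95]
Cofactors of I−A, C_ij = (−1)^(i+j)·(minor ij) (rows/columns in the sector order above):
  C_11 = (0.70)(0.95) − (-0.45)(0.00) = 0.6650
  C_12 = −[(-0.05)(0.95) − (-0.45)(-0.30)] = 0.1825
  C_13 = (-0.05)(0.00) − (0.70)(-0.30) = 0.2100
  C_21 = −[(-0.20)(0.95) − (-0.25)(0.00)] = 0.1900
  C_22 = (0.90)(0.95) − (-0.25)(-0.30) = 0.7800
  C_23 = −[(0.90)(0.00) − (-0.20)(-0.30)] = 0.0600
  C_31 = (-0.20)(-0.45) − (-0.25)(0.70) = 0.2650
  C_32 = −[(0.90)(-0.45) − (-0.25)(-0.05)] = 0.4175
  C_33 = (0.90)(0.70) − (-0.20)(-0.05) = 0.6200
det(I−A) = Σ_j (I−A)_1j·C_1j = (0.90)(0.6650) + (-0.20)(0.1825) + (-0.25)(0.2100) = 0.5095
adj(I−A) = Cᵀ =
  [ 0.6650   0.1900   0.2650]
  [ 0.1825   0.7800   0.4175]
  [ 0.2100   0.0600   0.6200]
(I − A)⁻¹ = adj(I−A) / det(I−A) ≈
  [   1.3052     0.3729     0.5201]
  [   0.3582     1.5309     0.8194]
  [   0.4122     0.1178     1.2169]
Δx = (I − A)⁻¹ Δd with Δd having +15 in the Services component and 0 elsewhere.
So Δx_S = L_SS · (+15), where L_SS = adj(I−A)_SS / det(I−A) = 0.7800 / 0.5095.
Δx_S = 0.7800 × (+15) / 0.5095 = 11.70 / 0.5095 ≈ 23.0.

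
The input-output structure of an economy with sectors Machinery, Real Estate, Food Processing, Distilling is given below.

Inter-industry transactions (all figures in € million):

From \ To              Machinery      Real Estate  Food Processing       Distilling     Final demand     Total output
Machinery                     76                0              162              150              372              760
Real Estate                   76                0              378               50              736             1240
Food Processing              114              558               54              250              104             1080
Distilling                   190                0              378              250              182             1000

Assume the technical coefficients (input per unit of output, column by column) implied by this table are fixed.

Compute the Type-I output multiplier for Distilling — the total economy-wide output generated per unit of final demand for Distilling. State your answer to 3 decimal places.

m_4 = 3.354

Technical coefficients a_ij = z_ij / X_j:
  a_11 = 76/760 = 0.10, a_21 = 76/760 = 0.10, a_31 = 114/760 = 0.15, a_41 = 190/760 = 0.25
  a_12 = 0/1240 = 0.00, a_22 = 0/1240 = 0.00, a_32 = 558/1240 = 0.45, a_42 = 0/1240 = 0.00
  a_13 = 162/1080 = 0.15, a_23 = 378/1080 = 0.35, a_33 = 54/1080 = 0.05, a_43 = 378/1080 = 0.35
  a_14 = 150/1000 = 0.15, a_24 = 50/1000 = 0.05, a_34 = 250/1000 = 0.25, a_44 = 250/1000 = 0.25
I − A =
  [   0.90     0.00    -0.15    -0.15]
  [  -0.10     1.00    -0.35    -0.05]
  [  -0.15    -0.45     0.95    -0.25]
  [  -0.25     0.00    -0.35     0.75]
Compute the cofactors C_ij = (−1)^(i+j)·(3×3 minor ij) of I−A; the adjugate is their transpose:
adj(I−A) = Cᵀ =
  [ 0.499000   0.074250   0.165000   0.159750]
  [ 0.138250   0.492750   0.257250   0.146250]
  [ 0.214375   0.286875   0.637500   0.274500]
  [ 0.266375   0.158625   0.352500   0.684000]
det(I−A) = Σ_j (I−A)_1j·C_1j = (0.90)(0.499000) + (0.00)(0.138250) + (-0.15)(0.214375) + (-0.15)(0.266375) = 0.3769875
(I − A)⁻¹ = adj(I−A) / det(I−A) ≈
  [   1.3237     0.1970     0.4377     0.4238]
  [   0.3667     1.3071     0.6824     0.3879]
  [   0.5687     0.7610     1.6910     0.7281]
  [   0.7066     0.4208     0.9350     1.8144]
The output multiplier for sector j is the column-j sum of the Leontief inverse (I − A)⁻¹ = adj(I−A) / det(I−A).
Column 4 of adj(I−A): (0.159750, 0.146250, 0.274500, 0.684000); det(I−A) = 0.3769875.
m_4 = (0.159750 + 0.146250 + 0.274500 + 0.684000) / 0.3769875 = 1.2645 / 0.3769875 ≈ 3.354.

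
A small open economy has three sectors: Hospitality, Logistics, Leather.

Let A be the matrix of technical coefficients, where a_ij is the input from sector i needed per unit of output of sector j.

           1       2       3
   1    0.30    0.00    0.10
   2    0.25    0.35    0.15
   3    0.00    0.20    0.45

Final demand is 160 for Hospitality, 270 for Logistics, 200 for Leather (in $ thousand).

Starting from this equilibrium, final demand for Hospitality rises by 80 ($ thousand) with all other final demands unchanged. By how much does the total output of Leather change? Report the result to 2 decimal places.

Δx_3 = 17.84

I − A =
  [   0.70     0.00    -0.10]
  [  -0.25     0.65    -0.15]
  [   0.00    -0.20     0.55]
Cofactors of I−A, C_ij = (−1)^(i+j)·(minor ij) (rows/columns in the sector order above):
  C_11 = (0.65)(0.55) − (-0.15)(-0.20) = 0.3275
  C_12 = −[(-0.25)(0.55) − (-0.15)(0.00)] = 0.1375
  C_13 = (-0.25)(-0.20) − (0.65)(0.00) = 0.0500
  C_21 = −[(0.00)(0.55) − (-0.10)(-0.20)] = 0.0200
  C_22 = (0.70)(0.55) − (-0.10)(0.00) = 0.3850
  C_23 = −[(0.70)(-0.20) − (0.00)(0.00)] = 0.1400
  C_31 = (0.00)(-0.15) − (-0.10)(0.65) = 0.0650
  C_32 = −[(0.70)(-0.15) − (-0.10)(-0.25)] = 0.1300
  C_33 = (0.70)(0.65) − (0.00)(-0.25) = 0.4550
det(I−A) = Σ_j (I−A)_1j·C_1j = (0.70)(0.3275) + (0.00)(0.1375) + (-0.10)(0.0500) = 0.22425
adj(I−A) = Cᵀ =
  [ 0.3275   0.0200   0.0650]
  [ 0.1375   0.3850   0.1300]
  [ 0.0500   0.1400   0.4550]
(I − A)⁻¹ = adj(I−A) / det(I−A) ≈
  [   1.4604     0.0892     0.2899]
  [   0.6132     1.7168     0.5797]
  [   0.2230     0.6243     2.0290]
Δx = (I − A)⁻¹ Δd with Δd having +80 in the Hospitality component and 0 elsewhere.
So Δx_3 = L_31 · (+80), where L_31 = adj(I−A)_31 / det(I−A) = 0.0500 / 0.22425.
Δx_3 = 0.0500 × (+80) / 0.22425 = 4.00 / 0.22425 ≈ 17.84.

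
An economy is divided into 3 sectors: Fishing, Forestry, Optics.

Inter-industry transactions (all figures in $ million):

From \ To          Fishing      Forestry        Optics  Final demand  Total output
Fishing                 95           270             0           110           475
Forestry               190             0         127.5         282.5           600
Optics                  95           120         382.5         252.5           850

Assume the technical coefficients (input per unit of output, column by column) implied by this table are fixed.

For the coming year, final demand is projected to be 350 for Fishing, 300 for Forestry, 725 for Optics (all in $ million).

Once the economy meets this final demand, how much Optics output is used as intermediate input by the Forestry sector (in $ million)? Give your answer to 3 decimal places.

Technical coefficients a_ij = z_ij / X_j:
  a_11 = 95/475 = 0.20, a_21 = 190/475 = 0.40, a_31 = 95/475 = 0.20
  a_12 = 270/600 = 0.45, a_22 = 0/600 = 0.00, a_32 = 120/600 = 0.20
  a_13 = 0/850 = 0.00, a_23 = 127.5/850 = 0.15, a_33 = 382.5/850 = 0.45
I − A =
  [   0.80    -0.45     0.00]
  [  -0.40     1.00    -0.15]
  [  -0.20    -0.20     0.55]
Cofactors of I−A, C_ij = (−1)^(i+j)·(minor ij) (rows/columns in the sector order above):
  C_11 = (1.00)(0.55) − (-0.15)(-0.20) = 0.5200
  C_12 = −[(-0.40)(0.55) − (-0.15)(-0.20)] = 0.2500
  C_13 = (-0.40)(-0.20) − (1.00)(-0.20) = 0.2800
  C_21 = −[(-0.45)(0.55) − (0.00)(-0.20)] = 0.2475
  C_22 = (0.80)(0.55) − (0.00)(-0.20) = 0.4400
  C_23 = −[(0.80)(-0.20) − (-0.45)(-0.20)] = 0.2500
  C_31 = (-0.45)(-0.15) − (0.00)(1.00) = 0.0675
  C_32 = −[(0.80)(-0.15) − (0.00)(-0.40)] = 0.1200
  C_33 = (0.80)(1.00) − (-0.45)(-0.40) = 0.6200
det(I−A) = Σ_j (I−A)_1j·C_1j = (0.80)(0.5200) + (-0.45)(0.2500) + (0.00)(0.2800) = 0.3035
adj(I−A) = Cᵀ =
  [ 0.5200   0.2475   0.0675]
  [ 0.2500   0.4400   0.1200]
  [ 0.2800   0.2500   0.6200]
(I − A)⁻¹ = adj(I−A) / det(I−A) ≈
  [   1.7133     0.8155     0.2224]
  [   0.8237     1.4498     0.3954]
  [   0.9226     0.8237     2.0428]
First solve x = (I − A)⁻¹ d = adj(I−A)·d / det(I−A); in particular x_2 = (0.2500·350 + 0.4400·300 + 0.1200·725) / 0.3035 = 306.50 / 0.3035 ≈ 1009.88468.
Intermediate flow from 3 to 2: z_32 = a_32 · x_2 = 0.20 × 306.50 / 0.3035 = 61.30 / 0.3035 ≈ 201.977.

z_32 = 201.977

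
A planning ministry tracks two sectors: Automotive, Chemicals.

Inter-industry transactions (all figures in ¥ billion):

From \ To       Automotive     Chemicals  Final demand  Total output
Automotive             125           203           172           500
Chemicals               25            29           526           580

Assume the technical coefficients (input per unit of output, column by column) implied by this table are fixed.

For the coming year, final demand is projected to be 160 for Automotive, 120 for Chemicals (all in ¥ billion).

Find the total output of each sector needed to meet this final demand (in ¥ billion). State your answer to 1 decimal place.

Technical coefficients a_ij = z_ij / X_j:
  a_11 = 125/500 = 0.25, a_21 = 25/500 = 0.05
  a_12 = 203/580 = 0.35, a_22 = 29/580 = 0.05
I − A =
  [   0.75    -0.35]
  [  -0.05     0.95]
det(I−A) = (0.75)(0.95) − (-0.35)(-0.05) = 0.6950
adj(I−A) = [[0.95, 0.35], [0.05, 0.75]]
(I − A)⁻¹ = adj(I−A) / det(I−A) ≈
  [   1.3669     0.5036]
  [   0.0719     1.0791]
x = (I − A)⁻¹ d = adj(I−A)·d / det(I−A), with det(I−A) = 0.6950:
  x_1 = (0.95·160 + 0.35·120) / 0.6950 = 194.00 / 0.6950 ≈ 279.1
  x_2 = (0.05·160 + 0.75·120) / 0.6950 = 98.00 / 0.6950 ≈ 141.0

x_1 = 279.1, x_2 = 141.0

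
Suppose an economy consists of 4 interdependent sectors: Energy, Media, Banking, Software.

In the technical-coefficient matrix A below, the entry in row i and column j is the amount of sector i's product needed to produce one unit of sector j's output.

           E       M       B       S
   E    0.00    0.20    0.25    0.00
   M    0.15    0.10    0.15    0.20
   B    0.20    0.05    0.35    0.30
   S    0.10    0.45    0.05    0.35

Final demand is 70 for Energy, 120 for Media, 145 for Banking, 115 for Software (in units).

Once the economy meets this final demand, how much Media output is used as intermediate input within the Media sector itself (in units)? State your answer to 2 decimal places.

z_MM = 40.62

I − A =
  [   1.00    -0.20    -0.25     0.00]
  [  -0.15     0.90    -0.15    -0.20]
  [  -0.20    -0.05     0.65    -0.30]
  [  -0.10    -0.45    -0.05     0.65]
Compute the cofactors C_ij = (−1)^(i+j)·(3×3 minor ij) of I−A; the adjugate is their transpose:
adj(I−A) = Cᵀ =
  [ 0.282625   0.123375   0.145250   0.105000]
  [ 0.100125   0.367500   0.136875   0.176250]
  [ 0.152125   0.199500   0.471500   0.279000]
  [ 0.124500   0.288750   0.153375   0.505125]
det(I−A) = Σ_j (I−A)_1j·C_1j = (1.00)(0.282625) + (-0.20)(0.100125) + (-0.25)(0.152125) + (0.00)(0.124500) = 0.22456875
(I − A)⁻¹ = adj(I−A) / det(I−A) ≈
  [   1.2585     0.5494     0.6468     0.4676]
  [   0.4459     1.6365     0.6095     0.7848]
  [   0.6774     0.8884     2.0996     1.2424]
  [   0.5544     1.2858     0.6830     2.2493]
First solve x = (I − A)⁻¹ d = adj(I−A)·d / det(I−A); in particular x_M = (0.100125·70 + 0.367500·120 + 0.136875·145 + 0.176250·115) / 0.22456875 = 91.224375 / 0.22456875 ≈ 406.2203.
Intermediate flow from M to M: z_MM = a_MM · x_M = 0.10 × 91.224375 / 0.22456875 = 9.1224375 / 0.22456875 ≈ 40.62.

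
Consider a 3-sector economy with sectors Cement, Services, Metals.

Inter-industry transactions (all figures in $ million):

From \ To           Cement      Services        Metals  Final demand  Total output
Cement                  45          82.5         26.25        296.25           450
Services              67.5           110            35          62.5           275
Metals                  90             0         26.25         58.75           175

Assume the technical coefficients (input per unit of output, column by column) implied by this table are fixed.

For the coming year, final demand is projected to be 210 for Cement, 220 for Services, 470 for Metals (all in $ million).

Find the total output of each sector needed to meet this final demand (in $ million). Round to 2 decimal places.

Technical coefficients a_ij = z_ij / X_j:
  a_11 = 45/450 = 0.10, a_21 = 67.5/450 = 0.15, a_31 = 90/450 = 0.20
  a_12 = 82.5/275 = 0.30, a_22 = 110/275 = 0.40, a_32 = 0/275 = 0.00
  a_13 = 26.25/175 = 0.15, a_23 = 35/175 = 0.20, a_33 = 26.25/175 = 0.15
I − A =
  [   0.90    -0.30    -0.15]
  [  -0.15     0.60    -0.20]
  [  -0.20     0.00     0.85]
Cofactors of I−A, C_ij = (−1)^(i+j)·(minor ij) (rows/columns in the sector order above):
  C_11 = (0.60)(0.85) − (-0.20)(0.00) = 0.5100
  C_12 = −[(-0.15)(0.85) − (-0.20)(-0.20)] = 0.1675
  C_13 = (-0.15)(0.00) − (0.60)(-0.20) = 0.1200
  C_21 = −[(-0.30)(0.85) − (-0.15)(0.00)] = 0.2550
  C_22 = (0.90)(0.85) − (-0.15)(-0.20) = 0.7350
  C_23 = −[(0.90)(0.00) − (-0.30)(-0.20)] = 0.0600
  C_31 = (-0.30)(-0.20) − (-0.15)(0.60) = 0.1500
  C_32 = −[(0.90)(-0.20) − (-0.15)(-0.15)] = 0.2025
  C_33 = (0.90)(0.60) − (-0.30)(-0.15) = 0.4950
det(I−A) = Σ_j (I−A)_1j·C_1j = (0.90)(0.5100) + (-0.30)(0.1675) + (-0.15)(0.1200) = 0.39075
adj(I−A) = Cᵀ =
  [ 0.5100   0.2550   0.1500]
  [ 0.1675   0.7350   0.2025]
  [ 0.1200   0.0600   0.4950]
(I − A)⁻¹ = adj(I−A) / det(I−A) ≈
  [   1.3052     0.6526     0.3839]
  [   0.4287     1.8810     0.5182]
  [   0.3071     0.1536     1.2668]
x = (I − A)⁻¹ d = adj(I−A)·d / det(I−A), with det(I−A) = 0.39075:
  x_1 = (0.5100·210 + 0.2550·220 + 0.1500·470) / 0.39075 = 233.70 / 0.39075 ≈ 598.08
  x_2 = (0.1675·210 + 0.7350·220 + 0.2025·470) / 0.39075 = 292.05 / 0.39075 ≈ 747.41
  x_3 = (0.1200·210 + 0.0600·220 + 0.4950·470) / 0.39075 = 271.05 / 0.39075 ≈ 693.67

x_1 = 598.08, x_2 = 747.41, x_3 = 693.67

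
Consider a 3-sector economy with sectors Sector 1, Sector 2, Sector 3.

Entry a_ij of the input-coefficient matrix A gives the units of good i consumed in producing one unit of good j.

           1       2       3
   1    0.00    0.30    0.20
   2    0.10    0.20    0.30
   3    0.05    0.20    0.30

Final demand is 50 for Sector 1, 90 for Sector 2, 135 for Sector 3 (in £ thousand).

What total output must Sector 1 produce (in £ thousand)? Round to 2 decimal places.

x_1 = 175.68

I − A =
  [   1.00    -0.30    -0.20]
  [  -0.10     0.80    -0.30]
  [  -0.05    -0.20     0.70]
Cofactors of I−A, C_ij = (−1)^(i+j)·(minor ij) (rows/columns in the sector order above):
  C_11 = (0.80)(0.70) − (-0.30)(-0.20) = 0.5000
  C_12 = −[(-0.10)(0.70) − (-0.30)(-0.05)] = 0.0850
  C_13 = (-0.10)(-0.20) − (0.80)(-0.05) = 0.0600
  C_21 = −[(-0.30)(0.70) − (-0.20)(-0.20)] = 0.2500
  C_22 = (1.00)(0.70) − (-0.20)(-0.05) = 0.6900
  C_23 = −[(1.00)(-0.20) − (-0.30)(-0.05)] = 0.2150
  C_31 = (-0.30)(-0.30) − (-0.20)(0.80) = 0.2500
  C_32 = −[(1.00)(-0.30) − (-0.20)(-0.10)] = 0.3200
  C_33 = (1.00)(0.80) − (-0.30)(-0.10) = 0.7700
det(I−A) = Σ_j (I−A)_1j·C_1j = (1.00)(0.5000) + (-0.30)(0.0850) + (-0.20)(0.0600) = 0.4625
adj(I−A) = Cᵀ =
  [ 0.5000   0.2500   0.2500]
  [ 0.0850   0.6900   0.3200]
  [ 0.0600   0.2150   0.7700]
(I − A)⁻¹ = adj(I−A) / det(I−A) ≈
  [   1.0811     0.5405     0.5405]
  [   0.1838     1.4919     0.6919]
  [   0.1297     0.4649     1.6649]
x = (I − A)⁻¹ d = adj(I−A)·d / det(I−A), with det(I−A) = 0.4625:
  x_1 = (0.5000·50 + 0.2500·90 + 0.2500·135) / 0.4625 = 81.25 / 0.4625 ≈ 175.68
  x_2 = (0.0850·50 + 0.6900·90 + 0.3200·135) / 0.4625 = 109.55 / 0.4625 ≈ 236.86
  x_3 = (0.0600·50 + 0.2150·90 + 0.7700·135) / 0.4625 = 126.30 / 0.4625 ≈ 273.08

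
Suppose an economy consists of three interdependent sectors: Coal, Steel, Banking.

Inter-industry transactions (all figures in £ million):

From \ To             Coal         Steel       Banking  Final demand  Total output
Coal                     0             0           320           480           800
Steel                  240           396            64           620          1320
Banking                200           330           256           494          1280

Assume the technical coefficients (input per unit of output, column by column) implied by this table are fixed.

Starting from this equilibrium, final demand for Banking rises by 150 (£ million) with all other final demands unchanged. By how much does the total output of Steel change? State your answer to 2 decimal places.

Technical coefficients a_ij = z_ij / X_j:
  a_11 = 0/800 = 0.00, a_21 = 240/800 = 0.30, a_31 = 200/800 = 0.25
  a_12 = 0/1320 = 0.00, a_22 = 396/1320 = 0.30, a_32 = 330/1320 = 0.25
  a_13 = 320/1280 = 0.25, a_23 = 64/1280 = 0.05, a_33 = 256/1280 = 0.20
I − A =
  [   1.00     0.00    -0.25]
  [  -0.30     0.70    -0.05]
  [  -0.25    -0.25     0.80]
Cofactors of I−A, C_ij = (−1)^(i+j)·(minor ij) (rows/columns in the sector order above):
  C_11 = (0.70)(0.80) − (-0.05)(-0.25) = 0.5475
  C_12 = −[(-0.30)(0.80) − (-0.05)(-0.25)] = 0.2525
  C_13 = (-0.30)(-0.25) − (0.70)(-0.25) = 0.2500
  C_21 = −[(0.00)(0.80) − (-0.25)(-0.25)] = 0.0625
  C_22 = (1.00)(0.80) − (-0.25)(-0.25) = 0.7375
  C_23 = −[(1.00)(-0.25) − (0.00)(-0.25)] = 0.2500
  C_31 = (0.00)(-0.05) − (-0.25)(0.70) = 0.1750
  C_32 = −[(1.00)(-0.05) − (-0.25)(-0.30)] = 0.1250
  C_33 = (1.00)(0.70) − (0.00)(-0.30) = 0.7000
det(I−A) = Σ_j (I−A)_1j·C_1j = (1.00)(0.5475) + (0.00)(0.2525) + (-0.25)(0.2500) = 0.4850
adj(I−A) = Cᵀ =
  [ 0.5475   0.0625   0.1750]
  [ 0.2525   0.7375   0.1250]
  [ 0.2500   0.2500   0.7000]
(I − A)⁻¹ = adj(I−A) / det(I−A) ≈
  [   1.1289     0.1289     0.3608]
  [   0.5206     1.5206     0.2577]
  [   0.5155     0.5155     1.4433]
Δx = (I − A)⁻¹ Δd with Δd having +150 in the Banking component and 0 elsewhere.
So Δx_2 = L_23 · (+150), where L_23 = adj(I−A)_23 / det(I−A) = 0.1250 / 0.4850.
Δx_2 = 0.1250 × (+150) / 0.4850 = 18.75 / 0.4850 ≈ 38.66.

Δx_2 = 38.66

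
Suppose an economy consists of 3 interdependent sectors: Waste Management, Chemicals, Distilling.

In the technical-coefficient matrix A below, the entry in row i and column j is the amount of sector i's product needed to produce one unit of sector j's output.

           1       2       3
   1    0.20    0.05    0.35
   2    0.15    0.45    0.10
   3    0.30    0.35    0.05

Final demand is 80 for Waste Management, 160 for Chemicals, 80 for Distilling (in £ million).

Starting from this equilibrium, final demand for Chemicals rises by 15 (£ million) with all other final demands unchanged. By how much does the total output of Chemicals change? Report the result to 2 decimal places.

Δx_2 = 32.19

I − A =
  [   0.80    -0.05    -0.35]
  [  -0.15     0.55    -0.10]
  [  -0.30    -0.35     0.95]
Cofactors of I−A, C_ij = (−1)^(i+j)·(minor ij) (rows/columns in the sector order above):
  C_11 = (0.55)(0.95) − (-0.10)(-0.35) = 0.4875
  C_12 = −[(-0.15)(0.95) − (-0.10)(-0.30)] = 0.1725
  C_13 = (-0.15)(-0.35) − (0.55)(-0.30) = 0.2175
  C_21 = −[(-0.05)(0.95) − (-0.35)(-0.35)] = 0.1700
  C_22 = (0.80)(0.95) − (-0.35)(-0.30) = 0.6550
  C_23 = −[(0.80)(-0.35) − (-0.05)(-0.30)] = 0.2950
  C_31 = (-0.05)(-0.10) − (-0.35)(0.55) = 0.1975
  C_32 = −[(0.80)(-0.10) − (-0.35)(-0.15)] = 0.1325
  C_33 = (0.80)(0.55) − (-0.05)(-0.15) = 0.4325
det(I−A) = Σ_j (I−A)_1j·C_1j = (0.80)(0.4875) + (-0.05)(0.1725) + (-0.35)(0.2175) = 0.30525
adj(I−A) = Cᵀ =
  [ 0.4875   0.1700   0.1975]
  [ 0.1725   0.6550   0.1325]
  [ 0.2175   0.2950   0.4325]
(I − A)⁻¹ = adj(I−A) / det(I−A) ≈
  [   1.5971     0.5569     0.6470]
  [   0.5651     2.1458     0.4341]
  [   0.7125     0.9664     1.4169]
Δx = (I − A)⁻¹ Δd with Δd having +15 in the Chemicals component and 0 elsewhere.
So Δx_2 = L_22 · (+15), where L_22 = adj(I−A)_22 / det(I−A) = 0.6550 / 0.30525.
Δx_2 = 0.6550 × (+15) / 0.30525 = 9.825 / 0.30525 ≈ 32.19.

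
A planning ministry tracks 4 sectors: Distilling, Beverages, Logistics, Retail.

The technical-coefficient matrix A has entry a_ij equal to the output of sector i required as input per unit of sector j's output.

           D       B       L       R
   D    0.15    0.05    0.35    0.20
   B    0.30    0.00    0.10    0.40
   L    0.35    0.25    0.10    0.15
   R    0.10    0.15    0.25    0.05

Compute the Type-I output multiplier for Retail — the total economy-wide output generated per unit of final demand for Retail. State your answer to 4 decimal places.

m_R = 3.8212

I − A =
  [   0.85    -0.05    -0.35    -0.20]
  [  -0.30     1.00    -0.10    -0.40]
  [  -0.35    -0.25     0.90    -0.15]
  [  -0.10    -0.15    -0.25     0.95]
Compute the cofactors C_ij = (−1)^(i+j)·(3×3 minor ij) of I−A; the adjugate is their transpose:
adj(I−A) = Cᵀ =
  [ 0.712500   0.171375   0.374250   0.281250]
  [ 0.351000   0.537750   0.292500   0.346500]
  [ 0.414500   0.243875   0.711250   0.302250]
  [ 0.239500   0.167125   0.272750   0.579750]
det(I−A) = Σ_j (I−A)_1j·C_1j = (0.85)(0.712500) + (-0.05)(0.351000) + (-0.35)(0.414500) + (-0.20)(0.239500) = 0.3951
(I − A)⁻¹ = adj(I−A) / det(I−A) ≈
  [   1.80334     0.43375     0.94723     0.71185]
  [   0.88838     1.36105     0.74032     0.87699]
  [   1.04910     0.61725     1.80018     0.76500]
  [   0.60618     0.42299     0.69033     1.46735]
The output multiplier for sector j is the column-j sum of the Leontief inverse (I − A)⁻¹ = adj(I−A) / det(I−A).
Column R of adj(I−A): (0.281250, 0.346500, 0.302250, 0.579750); det(I−A) = 0.3951.
m_R = (0.281250 + 0.346500 + 0.302250 + 0.579750) / 0.3951 = 1.50975 / 0.3951 ≈ 3.8212.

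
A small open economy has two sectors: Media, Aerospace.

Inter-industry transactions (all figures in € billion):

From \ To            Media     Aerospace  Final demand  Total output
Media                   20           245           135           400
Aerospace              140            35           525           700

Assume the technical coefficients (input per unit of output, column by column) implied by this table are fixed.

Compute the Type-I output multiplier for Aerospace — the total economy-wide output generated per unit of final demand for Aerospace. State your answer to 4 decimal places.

m_A = 1.6667

Technical coefficients a_ij = z_ij / X_j:
  a_MM = 20/400 = 0.05, a_AM = 140/400 = 0.35
  a_MA = 245/700 = 0.35, a_AA = 35/700 = 0.05
I − A =
  [   0.95    -0.35]
  [  -0.35     0.95]
det(I−A) = (0.95)(0.95) − (-0.35)(-0.35) = 0.7800
adj(I−A) = [[0.95, 0.35], [0.35, 0.95]]
(I − A)⁻¹ = adj(I−A) / det(I−A) ≈
  [   1.21795     0.44872]
  [   0.44872     1.21795]
The output multiplier for sector j is the column-j sum of the Leontief inverse (I − A)⁻¹ = adj(I−A) / det(I−A).
Column A of adj(I−A): (0.35, 0.95); det(I−A) = 0.7800.
m_A = (0.35 + 0.95) / 0.7800 = 1.30 / 0.7800 ≈ 1.6667.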